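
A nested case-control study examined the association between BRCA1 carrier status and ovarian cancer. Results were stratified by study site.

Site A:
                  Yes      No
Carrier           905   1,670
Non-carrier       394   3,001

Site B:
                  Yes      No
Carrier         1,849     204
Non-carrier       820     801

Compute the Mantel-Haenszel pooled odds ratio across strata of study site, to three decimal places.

OR_MH = Σ(aᵢdᵢ/nᵢ) / Σ(bᵢcᵢ/nᵢ), where nᵢ is the stratum total.
Stratum 1 (Site A): n = 5970; a·d/n = 905·3001/5970 = 454.9255; b·c/n = 1670·394/5970 = 110.2144
Stratum 2 (Site B): n = 3674; a·d/n = 1849·801/3674 = 403.1162; b·c/n = 204·820/3674 = 45.5308
OR_MH = (454.9255 + 403.1162) / (110.2144 + 45.5308) = 858.0417 / 155.7452 = 5.50927

5.509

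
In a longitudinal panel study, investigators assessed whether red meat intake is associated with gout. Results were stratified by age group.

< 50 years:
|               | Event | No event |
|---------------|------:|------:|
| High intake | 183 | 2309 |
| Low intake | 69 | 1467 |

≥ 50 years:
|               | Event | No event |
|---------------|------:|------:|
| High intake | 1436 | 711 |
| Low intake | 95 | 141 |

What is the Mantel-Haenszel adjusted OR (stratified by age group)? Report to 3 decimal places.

OR_MH = Σ(aᵢdᵢ/nᵢ) / Σ(bᵢcᵢ/nᵢ), where nᵢ is the stratum total.
Stratum 1 (< 50 years): n = 4028; a·d/n = 183·1467/4028 = 66.6487; b·c/n = 2309·69/4028 = 39.5534
Stratum 2 (≥ 50 years): n = 2383; a·d/n = 1436·141/2383 = 84.9668; b·c/n = 711·95/2383 = 28.3445
OR_MH = (66.6487 + 84.9668) / (39.5534 + 28.3445) = 151.6156 / 67.8979 = 2.23299

2.233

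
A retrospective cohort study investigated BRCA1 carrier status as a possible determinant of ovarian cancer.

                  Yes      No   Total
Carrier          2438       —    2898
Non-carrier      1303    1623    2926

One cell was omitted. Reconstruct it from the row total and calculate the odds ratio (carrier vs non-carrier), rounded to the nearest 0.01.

The missing cell is in the exposed row: 2898 − 2438 = 460.
So a = 2438, b = 460, c = 1303, d = 1623.
OR = (a·d)/(b·c) = (2438 × 1623) / (460 × 1303) = 3956874 / 599380 = 6.60161

6.60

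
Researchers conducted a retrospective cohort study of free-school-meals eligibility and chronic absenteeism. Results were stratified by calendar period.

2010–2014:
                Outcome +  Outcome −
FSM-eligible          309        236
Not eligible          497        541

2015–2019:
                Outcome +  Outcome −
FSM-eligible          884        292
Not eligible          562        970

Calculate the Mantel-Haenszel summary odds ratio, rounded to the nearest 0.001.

OR_MH = Σ(aᵢdᵢ/nᵢ) / Σ(bᵢcᵢ/nᵢ), where nᵢ is the stratum total.
Stratum 1 (2010–2014): n = 1583; a·d/n = 309·541/1583 = 105.6027; b·c/n = 236·497/1583 = 74.0948
Stratum 2 (2015–2019): n = 2708; a·d/n = 884·970/2708 = 316.6470; b·c/n = 292·562/2708 = 60.5997
OR_MH = (105.6027 + 316.6470) / (74.0948 + 60.5997) = 422.2496 / 134.6945 = 3.13487

3.135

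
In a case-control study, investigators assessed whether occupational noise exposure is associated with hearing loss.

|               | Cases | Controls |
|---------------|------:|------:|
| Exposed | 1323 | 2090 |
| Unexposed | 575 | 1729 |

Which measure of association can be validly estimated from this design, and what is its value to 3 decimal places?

Cells: a = 1323, b = 2090, c = 575, d = 1729.
This is a case-control study: participants were sampled on outcome status, so risks in the source population cannot be estimated directly — relative risk is not valid here. The odds ratio is the appropriate measure.
OR = (a·d)/(b·c) = (1323 × 1729) / (2090 × 575) = 2287467 / 1201750 = 1.90345

1.903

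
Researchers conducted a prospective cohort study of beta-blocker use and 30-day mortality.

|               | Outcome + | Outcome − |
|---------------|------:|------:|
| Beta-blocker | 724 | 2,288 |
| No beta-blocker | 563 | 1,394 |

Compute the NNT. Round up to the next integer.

22

Risk in treated group = 724/3012 = 0.24037; risk in control = 563/1957 = 0.28769.
Absolute risk reduction = 0.28769 − 0.24037 = 0.04731
NNT = 1 / ARR = 1 / 0.04731 = 21.136 → round up → 22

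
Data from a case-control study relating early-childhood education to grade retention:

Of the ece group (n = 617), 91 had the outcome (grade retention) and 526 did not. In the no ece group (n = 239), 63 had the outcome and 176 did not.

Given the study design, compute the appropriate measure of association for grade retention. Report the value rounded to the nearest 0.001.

From the description: a = 91, b = 526, c = 63, d = 176.
This is a case-control study: participants were sampled on outcome status, so risks in the source population cannot be estimated directly — relative risk is not valid here. The odds ratio is the appropriate measure.
OR = (a·d)/(b·c) = (91 × 176) / (526 × 63) = 16016 / 33138 = 0.48331

0.483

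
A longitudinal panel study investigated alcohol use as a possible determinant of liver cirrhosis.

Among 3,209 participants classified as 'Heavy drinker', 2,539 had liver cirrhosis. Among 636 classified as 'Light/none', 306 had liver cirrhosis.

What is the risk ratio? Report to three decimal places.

From the description: a = 2539, b = 670, c = 306, d = 330.
Risk in exposed = 2539/3209 = 0.79121; risk in unexposed = 306/636 = 0.48113.
RR = 0.79121 / 0.48113 = 1.64448
The risk among the exposed is 1.64 times that among the unexposed.

1.644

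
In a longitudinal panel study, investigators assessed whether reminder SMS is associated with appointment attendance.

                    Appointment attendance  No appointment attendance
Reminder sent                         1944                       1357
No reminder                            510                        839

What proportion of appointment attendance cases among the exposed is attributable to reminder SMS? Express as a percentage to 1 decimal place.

35.8

Cells: a = 1944, b = 1357, c = 510, d = 839.
Risk in exposed = 1944/3301 = 0.58891; risk in unexposed = 510/1349 = 0.37806.
RR = 0.58891/0.37806 = 1.55773
AR% = (RR − 1)/RR × 100 = (1.55773 − 1)/1.55773 × 100 = 35.8041%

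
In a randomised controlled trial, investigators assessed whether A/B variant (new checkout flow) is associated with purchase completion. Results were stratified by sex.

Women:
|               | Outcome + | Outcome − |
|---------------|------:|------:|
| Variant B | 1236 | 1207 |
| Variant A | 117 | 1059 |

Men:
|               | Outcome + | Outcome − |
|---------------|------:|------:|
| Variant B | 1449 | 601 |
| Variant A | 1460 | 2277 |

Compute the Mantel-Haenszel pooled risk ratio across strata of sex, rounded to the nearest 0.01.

2.24

RR_MH = Σ(aᵢ·n₀ᵢ/nᵢ) / Σ(cᵢ·n₁ᵢ/nᵢ), with n₁ᵢ = aᵢ+bᵢ (exposed), n₀ᵢ = cᵢ+dᵢ (unexposed), nᵢ = n₁ᵢ+n₀ᵢ.
Stratum 1 (Women): n₁ = 2443, n₀ = 1176, n = 3619; a·n₀/n = 1236·1176/3619 = 401.6402; c·n₁/n = 117·2443/3619 = 78.9807
Stratum 2 (Men): n₁ = 2050, n₀ = 3737, n = 5787; a·n₀/n = 1449·3737/5787 = 935.7030; c·n₁/n = 1460·2050/5787 = 517.1937
RR_MH = (401.6402 + 935.7030) / (78.9807 + 517.1937) = 1337.3432 / 596.1744 = 2.24321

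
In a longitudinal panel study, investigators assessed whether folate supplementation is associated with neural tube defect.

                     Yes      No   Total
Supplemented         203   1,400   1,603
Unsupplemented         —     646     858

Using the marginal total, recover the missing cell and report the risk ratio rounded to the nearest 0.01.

The missing cell is in the unexposed row: 858 − 646 = 212.
So a = 203, b = 1400, c = 212, d = 646.
RR = [a/(a+b)] / [c/(c+d)] = (203/1603) / (212/858) = 0.12664/0.24709 = 0.51252

0.51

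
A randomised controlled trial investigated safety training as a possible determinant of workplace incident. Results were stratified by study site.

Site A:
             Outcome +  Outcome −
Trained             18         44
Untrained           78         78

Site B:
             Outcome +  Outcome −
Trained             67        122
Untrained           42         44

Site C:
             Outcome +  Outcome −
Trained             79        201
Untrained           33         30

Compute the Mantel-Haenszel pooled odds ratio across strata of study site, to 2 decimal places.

OR_MH = Σ(aᵢdᵢ/nᵢ) / Σ(bᵢcᵢ/nᵢ), where nᵢ is the stratum total.
Stratum 1 (Site A): n = 218; a·d/n = 18·78/218 = 6.4404; b·c/n = 44·78/218 = 15.7431
Stratum 2 (Site B): n = 275; a·d/n = 67·44/275 = 10.7200; b·c/n = 122·42/275 = 18.6327
Stratum 3 (Site C): n = 343; a·d/n = 79·30/343 = 6.9096; b·c/n = 201·33/343 = 19.3382
OR_MH = (6.4404 + 10.7200 + 6.9096) / (15.7431 + 18.6327 + 19.3382) = 24.0700 / 53.7140 = 0.44811

0.45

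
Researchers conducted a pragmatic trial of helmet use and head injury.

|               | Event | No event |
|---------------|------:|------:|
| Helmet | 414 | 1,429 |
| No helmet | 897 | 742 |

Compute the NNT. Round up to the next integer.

4

Risk in treated group = 414/1843 = 0.22463; risk in control = 897/1639 = 0.54728.
Absolute risk reduction = 0.54728 − 0.22463 = 0.32265
NNT = 1 / ARR = 1 / 0.32265 = 3.099 → round up → 4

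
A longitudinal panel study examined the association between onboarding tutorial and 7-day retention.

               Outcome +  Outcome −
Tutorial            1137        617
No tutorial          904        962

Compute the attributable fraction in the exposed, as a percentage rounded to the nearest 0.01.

Cells: a = 1137, b = 617, c = 904, d = 962.
Risk in exposed = 1137/1754 = 0.64823; risk in unexposed = 904/1866 = 0.48446.
RR = 0.64823/0.48446 = 1.33806
AR% = (RR − 1)/RR × 100 = (1.33806 − 1)/1.33806 × 100 = 25.2647%

25.26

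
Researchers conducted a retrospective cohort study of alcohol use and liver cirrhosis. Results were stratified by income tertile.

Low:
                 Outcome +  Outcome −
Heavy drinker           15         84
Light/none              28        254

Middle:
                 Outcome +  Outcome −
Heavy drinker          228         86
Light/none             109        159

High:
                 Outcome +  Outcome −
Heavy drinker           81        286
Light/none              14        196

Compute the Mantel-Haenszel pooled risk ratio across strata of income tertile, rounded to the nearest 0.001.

1.941

RR_MH = Σ(aᵢ·n₀ᵢ/nᵢ) / Σ(cᵢ·n₁ᵢ/nᵢ), with n₁ᵢ = aᵢ+bᵢ (exposed), n₀ᵢ = cᵢ+dᵢ (unexposed), nᵢ = n₁ᵢ+n₀ᵢ.
Stratum 1 (Low): n₁ = 99, n₀ = 282, n = 381; a·n₀/n = 15·282/381 = 11.1024; c·n₁/n = 28·99/381 = 7.2756
Stratum 2 (Middle): n₁ = 314, n₀ = 268, n = 582; a·n₀/n = 228·268/582 = 104.9897; c·n₁/n = 109·314/582 = 58.8076
Stratum 3 (High): n₁ = 367, n₀ = 210, n = 577; a·n₀/n = 81·210/577 = 29.4801; c·n₁/n = 14·367/577 = 8.9047
RR_MH = (11.1024 + 104.9897 + 29.4801) / (7.2756 + 58.8076 + 8.9047) = 145.5721 / 74.9878 = 1.94128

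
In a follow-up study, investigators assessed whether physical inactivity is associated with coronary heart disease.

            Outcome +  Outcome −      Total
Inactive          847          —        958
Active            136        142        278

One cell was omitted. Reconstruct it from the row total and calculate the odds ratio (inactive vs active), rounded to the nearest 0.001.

The missing cell is in the exposed row: 958 − 847 = 111.
So a = 847, b = 111, c = 136, d = 142.
OR = (a·d)/(b·c) = (847 × 142) / (111 × 136) = 120274 / 15096 = 7.96728

7.967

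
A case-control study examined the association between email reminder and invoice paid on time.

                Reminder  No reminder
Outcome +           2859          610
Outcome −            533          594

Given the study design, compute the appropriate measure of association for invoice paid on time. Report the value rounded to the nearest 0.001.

Reading the table with exposure as columns: a = 2859 (Reminder, case), b = 533 (Reminder, non-case), c = 610 (No reminder, case), d = 594.
This is a case-control study: participants were sampled on outcome status, so risks in the source population cannot be estimated directly — relative risk is not valid here. The odds ratio is the appropriate measure.
OR = (a·d)/(b·c) = (2859 × 594) / (533 × 610) = 1698246 / 325130 = 5.22328

5.223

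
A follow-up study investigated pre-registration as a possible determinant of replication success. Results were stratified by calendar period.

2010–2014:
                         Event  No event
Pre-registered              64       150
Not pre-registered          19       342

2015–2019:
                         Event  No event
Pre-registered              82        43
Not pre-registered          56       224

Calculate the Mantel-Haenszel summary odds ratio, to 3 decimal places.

OR_MH = Σ(aᵢdᵢ/nᵢ) / Σ(bᵢcᵢ/nᵢ), where nᵢ is the stratum total.
Stratum 1 (2010–2014): n = 575; a·d/n = 64·342/575 = 38.0661; b·c/n = 150·19/575 = 4.9565
Stratum 2 (2015–2019): n = 405; a·d/n = 82·224/405 = 45.3531; b·c/n = 43·56/405 = 5.9457
OR_MH = (38.0661 + 45.3531) / (4.9565 + 5.9457) = 83.4192 / 10.9022 = 7.65159

7.652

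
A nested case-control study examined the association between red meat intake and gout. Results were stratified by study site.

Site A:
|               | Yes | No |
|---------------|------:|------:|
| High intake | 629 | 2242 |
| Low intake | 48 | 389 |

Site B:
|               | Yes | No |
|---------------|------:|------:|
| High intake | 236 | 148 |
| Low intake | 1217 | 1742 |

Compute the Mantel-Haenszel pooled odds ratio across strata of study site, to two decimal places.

2.28

OR_MH = Σ(aᵢdᵢ/nᵢ) / Σ(bᵢcᵢ/nᵢ), where nᵢ is the stratum total.
Stratum 1 (Site A): n = 3308; a·d/n = 629·389/3308 = 73.9664; b·c/n = 2242·48/3308 = 32.5320
Stratum 2 (Site B): n = 3343; a·d/n = 236·1742/3343 = 122.9770; b·c/n = 148·1217/3343 = 53.8786
OR_MH = (73.9664 + 122.9770) / (32.5320 + 53.8786) = 196.9434 / 86.4106 = 2.27916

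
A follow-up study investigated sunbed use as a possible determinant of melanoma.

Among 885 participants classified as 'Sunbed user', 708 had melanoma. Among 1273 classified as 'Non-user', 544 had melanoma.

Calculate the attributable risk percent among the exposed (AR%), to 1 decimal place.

46.6

From the description: a = 708, b = 177, c = 544, d = 729.
Risk in exposed = 708/885 = 0.80000; risk in unexposed = 544/1273 = 0.42734.
RR = 0.80000/0.42734 = 1.87206
AR% = (RR − 1)/RR × 100 = (1.87206 − 1)/1.87206 × 100 = 46.5829%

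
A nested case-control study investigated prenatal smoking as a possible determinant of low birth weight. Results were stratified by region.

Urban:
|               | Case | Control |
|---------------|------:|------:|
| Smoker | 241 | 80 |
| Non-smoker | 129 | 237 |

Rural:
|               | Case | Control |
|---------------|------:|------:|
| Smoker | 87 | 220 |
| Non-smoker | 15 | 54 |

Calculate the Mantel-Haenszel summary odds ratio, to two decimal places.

OR_MH = Σ(aᵢdᵢ/nᵢ) / Σ(bᵢcᵢ/nᵢ), where nᵢ is the stratum total.
Stratum 1 (Urban): n = 687; a·d/n = 241·237/687 = 83.1397; b·c/n = 80·129/687 = 15.0218
Stratum 2 (Rural): n = 376; a·d/n = 87·54/376 = 12.4947; b·c/n = 220·15/376 = 8.7766
OR_MH = (83.1397 + 12.4947) / (15.0218 + 8.7766) = 95.6344 / 23.7984 = 4.01852

4.02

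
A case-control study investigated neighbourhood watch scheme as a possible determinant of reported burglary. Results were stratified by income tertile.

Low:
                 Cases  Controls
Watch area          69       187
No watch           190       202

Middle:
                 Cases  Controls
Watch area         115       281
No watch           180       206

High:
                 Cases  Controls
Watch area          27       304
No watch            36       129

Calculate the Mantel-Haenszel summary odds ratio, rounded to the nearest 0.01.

0.42

OR_MH = Σ(aᵢdᵢ/nᵢ) / Σ(bᵢcᵢ/nᵢ), where nᵢ is the stratum total.
Stratum 1 (Low): n = 648; a·d/n = 69·202/648 = 21.5093; b·c/n = 187·190/648 = 54.8302
Stratum 2 (Middle): n = 782; a·d/n = 115·206/782 = 30.2941; b·c/n = 281·180/782 = 64.6803
Stratum 3 (High): n = 496; a·d/n = 27·129/496 = 7.0222; b·c/n = 304·36/496 = 22.0645
OR_MH = (21.5093 + 30.2941 + 7.0222) / (54.8302 + 64.6803 + 22.0645) = 58.8256 / 141.5751 = 0.41551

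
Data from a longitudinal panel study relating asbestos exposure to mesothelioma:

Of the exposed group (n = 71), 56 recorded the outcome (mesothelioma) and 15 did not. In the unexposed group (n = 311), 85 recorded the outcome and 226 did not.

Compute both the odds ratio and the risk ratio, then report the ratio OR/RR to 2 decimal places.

From the description: a = 56, b = 15, c = 85, d = 226.
OR = (56·226)/(15·85) = 12656/1275 = 9.92627
Risk in exposed = 56/71 = 0.78873; risk in unexposed = 85/311 = 0.27331; RR = 2.88583
OR/RR = 9.92627 / 2.88583 = 3.43966
The outcome is not rare, so the OR lies further from 1 than the RR.

3.44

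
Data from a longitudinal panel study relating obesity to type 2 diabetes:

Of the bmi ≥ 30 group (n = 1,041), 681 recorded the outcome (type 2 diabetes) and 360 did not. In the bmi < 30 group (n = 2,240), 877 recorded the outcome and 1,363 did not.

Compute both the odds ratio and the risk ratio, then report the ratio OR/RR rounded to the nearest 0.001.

1.760

From the description: a = 681, b = 360, c = 877, d = 1363.
OR = (681·1363)/(360·877) = 928203/315720 = 2.93996
Risk in exposed = 681/1041 = 0.65418; risk in unexposed = 877/2240 = 0.39152; RR = 1.67088
OR/RR = 2.93996 / 1.67088 = 1.75953
The outcome is not rare, so the OR lies further from 1 than the RR.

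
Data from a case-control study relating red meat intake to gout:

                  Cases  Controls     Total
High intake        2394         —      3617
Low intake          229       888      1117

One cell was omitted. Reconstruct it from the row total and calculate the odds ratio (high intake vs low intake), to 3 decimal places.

7.591

The missing cell is in the exposed row: 3617 − 2394 = 1223.
So a = 2394, b = 1223, c = 229, d = 888.
OR = (a·d)/(b·c) = (2394 × 888) / (1223 × 229) = 2125872 / 280067 = 7.59058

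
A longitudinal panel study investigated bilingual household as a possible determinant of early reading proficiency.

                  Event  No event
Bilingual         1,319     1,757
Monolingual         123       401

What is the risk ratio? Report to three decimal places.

1.827

Cells: a = 1319, b = 1757, c = 123, d = 401.
Risk in exposed = 1319/3076 = 0.42880; risk in unexposed = 123/524 = 0.23473.
RR = 0.42880 / 0.23473 = 1.82677
The risk among the exposed is 1.83 times that among the unexposed.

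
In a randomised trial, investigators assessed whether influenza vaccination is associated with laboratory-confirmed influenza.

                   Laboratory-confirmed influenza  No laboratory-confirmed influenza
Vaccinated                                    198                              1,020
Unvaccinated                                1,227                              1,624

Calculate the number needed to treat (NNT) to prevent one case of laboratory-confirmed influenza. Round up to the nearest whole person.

Risk in treated group = 198/1218 = 0.16256; risk in control = 1227/2851 = 0.43038.
Absolute risk reduction = 0.43038 − 0.16256 = 0.26781
NNT = 1 / ARR = 1 / 0.26781 = 3.734 → round up → 4

4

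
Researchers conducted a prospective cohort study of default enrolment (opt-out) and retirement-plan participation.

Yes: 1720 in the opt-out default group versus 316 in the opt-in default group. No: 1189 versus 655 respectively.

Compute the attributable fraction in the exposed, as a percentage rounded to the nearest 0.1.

From the description: a = 1720, b = 1189, c = 316, d = 655.
Risk in exposed = 1720/2909 = 0.59127; risk in unexposed = 316/971 = 0.32544.
RR = 0.59127/0.32544 = 1.81684
AR% = (RR − 1)/RR × 100 = (1.81684 − 1)/1.81684 × 100 = 44.9594%

45.0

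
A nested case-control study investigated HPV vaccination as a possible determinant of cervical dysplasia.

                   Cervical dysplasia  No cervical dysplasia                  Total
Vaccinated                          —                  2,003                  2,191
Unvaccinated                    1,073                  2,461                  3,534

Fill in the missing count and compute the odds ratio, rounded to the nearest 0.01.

The missing cell is in the exposed row: 2191 − 2003 = 188.
So a = 188, b = 2003, c = 1073, d = 2461.
OR = (a·d)/(b·c) = (188 × 2461) / (2003 × 1073) = 462668 / 2149219 = 0.21527

0.22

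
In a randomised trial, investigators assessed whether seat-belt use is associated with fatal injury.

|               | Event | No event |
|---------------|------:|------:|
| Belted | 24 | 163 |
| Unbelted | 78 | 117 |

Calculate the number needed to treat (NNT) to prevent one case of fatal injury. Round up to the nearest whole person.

Risk in treated group = 24/187 = 0.12834; risk in control = 78/195 = 0.40000.
Absolute risk reduction = 0.40000 − 0.12834 = 0.27166
NNT = 1 / ARR = 1 / 0.27166 = 3.681 → round up → 4

4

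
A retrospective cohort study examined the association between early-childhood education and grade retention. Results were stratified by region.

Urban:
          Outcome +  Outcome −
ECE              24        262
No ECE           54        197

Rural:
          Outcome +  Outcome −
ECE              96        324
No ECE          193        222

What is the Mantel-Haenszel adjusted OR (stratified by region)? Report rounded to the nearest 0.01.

OR_MH = Σ(aᵢdᵢ/nᵢ) / Σ(bᵢcᵢ/nᵢ), where nᵢ is the stratum total.
Stratum 1 (Urban): n = 537; a·d/n = 24·197/537 = 8.8045; b·c/n = 262·54/537 = 26.3464
Stratum 2 (Rural): n = 835; a·d/n = 96·222/835 = 25.5234; b·c/n = 324·193/835 = 74.8886
OR_MH = (8.8045 + 25.5234) / (26.3464 + 74.8886) = 34.3278 / 101.2350 = 0.33909

0.34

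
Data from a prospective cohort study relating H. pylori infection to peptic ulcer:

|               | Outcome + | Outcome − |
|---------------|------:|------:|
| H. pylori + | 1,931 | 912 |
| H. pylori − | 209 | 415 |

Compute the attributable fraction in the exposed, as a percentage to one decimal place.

50.7

Cells: a = 1931, b = 912, c = 209, d = 415.
Risk in exposed = 1931/2843 = 0.67921; risk in unexposed = 209/624 = 0.33494.
RR = 0.67921/0.33494 = 2.02789
AR% = (RR − 1)/RR × 100 = (2.02789 − 1)/2.02789 × 100 = 50.6876%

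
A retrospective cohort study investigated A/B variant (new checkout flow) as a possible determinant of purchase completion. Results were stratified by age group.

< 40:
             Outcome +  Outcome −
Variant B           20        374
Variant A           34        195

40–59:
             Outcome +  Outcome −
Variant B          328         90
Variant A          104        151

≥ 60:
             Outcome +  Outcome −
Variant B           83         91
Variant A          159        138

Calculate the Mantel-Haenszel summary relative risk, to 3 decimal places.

RR_MH = Σ(aᵢ·n₀ᵢ/nᵢ) / Σ(cᵢ·n₁ᵢ/nᵢ), with n₁ᵢ = aᵢ+bᵢ (exposed), n₀ᵢ = cᵢ+dᵢ (unexposed), nᵢ = n₁ᵢ+n₀ᵢ.
Stratum 1 (< 40): n₁ = 394, n₀ = 229, n = 623; a·n₀/n = 20·229/623 = 7.3515; c·n₁/n = 34·394/623 = 21.5024
Stratum 2 (40–59): n₁ = 418, n₀ = 255, n = 673; a·n₀/n = 328·255/673 = 124.2793; c·n₁/n = 104·418/673 = 64.5944
Stratum 3 (≥ 60): n₁ = 174, n₀ = 297, n = 471; a·n₀/n = 83·297/471 = 52.3376; c·n₁/n = 159·174/471 = 58.7389
RR_MH = (7.3515 + 124.2793 + 52.3376) / (21.5024 + 64.5944 + 58.7389) = 183.9685 / 144.8356 = 1.27019

1.270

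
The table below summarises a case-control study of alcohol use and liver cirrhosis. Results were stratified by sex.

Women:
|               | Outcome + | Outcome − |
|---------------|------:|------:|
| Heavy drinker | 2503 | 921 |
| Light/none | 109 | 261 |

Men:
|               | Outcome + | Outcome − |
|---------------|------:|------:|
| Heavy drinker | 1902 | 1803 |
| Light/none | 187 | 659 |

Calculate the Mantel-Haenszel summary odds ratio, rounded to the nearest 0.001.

OR_MH = Σ(aᵢdᵢ/nᵢ) / Σ(bᵢcᵢ/nᵢ), where nᵢ is the stratum total.
Stratum 1 (Women): n = 3794; a·d/n = 2503·261/3794 = 172.1885; b·c/n = 921·109/3794 = 26.4599
Stratum 2 (Men): n = 4551; a·d/n = 1902·659/4551 = 275.4160; b·c/n = 1803·187/4551 = 74.0850
OR_MH = (172.1885 + 275.4160) / (26.4599 + 74.0850) = 447.6044 / 100.5450 = 4.45178

4.452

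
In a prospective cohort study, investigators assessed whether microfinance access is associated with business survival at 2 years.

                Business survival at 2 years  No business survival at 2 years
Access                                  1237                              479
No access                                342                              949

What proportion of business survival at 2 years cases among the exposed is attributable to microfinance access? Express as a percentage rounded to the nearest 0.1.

Cells: a = 1237, b = 479, c = 342, d = 949.
Risk in exposed = 1237/1716 = 0.72086; risk in unexposed = 342/1291 = 0.26491.
RR = 0.72086/0.26491 = 2.72115
AR% = (RR − 1)/RR × 100 = (2.72115 − 1)/2.72115 × 100 = 63.2508%

63.3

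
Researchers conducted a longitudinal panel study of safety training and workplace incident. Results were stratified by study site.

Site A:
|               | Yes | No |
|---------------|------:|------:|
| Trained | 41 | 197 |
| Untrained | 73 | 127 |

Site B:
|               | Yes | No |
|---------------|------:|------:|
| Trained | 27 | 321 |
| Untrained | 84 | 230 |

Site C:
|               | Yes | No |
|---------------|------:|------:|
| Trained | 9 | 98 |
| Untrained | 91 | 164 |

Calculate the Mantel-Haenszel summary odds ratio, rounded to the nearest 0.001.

OR_MH = Σ(aᵢdᵢ/nᵢ) / Σ(bᵢcᵢ/nᵢ), where nᵢ is the stratum total.
Stratum 1 (Site A): n = 438; a·d/n = 41·127/438 = 11.8881; b·c/n = 197·73/438 = 32.8333
Stratum 2 (Site B): n = 662; a·d/n = 27·230/662 = 9.3807; b·c/n = 321·84/662 = 40.7311
Stratum 3 (Site C): n = 362; a·d/n = 9·164/362 = 4.0773; b·c/n = 98·91/362 = 24.6354
OR_MH = (11.8881 + 9.3807 + 4.0773) / (32.8333 + 40.7311 + 24.6354) = 25.3461 / 98.1998 = 0.25811

0.258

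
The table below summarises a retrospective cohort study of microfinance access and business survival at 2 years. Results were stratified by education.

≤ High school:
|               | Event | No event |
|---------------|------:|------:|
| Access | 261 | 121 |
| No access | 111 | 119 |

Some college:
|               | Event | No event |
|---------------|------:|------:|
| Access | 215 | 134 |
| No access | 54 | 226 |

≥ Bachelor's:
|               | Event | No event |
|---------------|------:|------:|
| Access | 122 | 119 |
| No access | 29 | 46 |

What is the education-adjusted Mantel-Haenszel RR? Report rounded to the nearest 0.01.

RR_MH = Σ(aᵢ·n₀ᵢ/nᵢ) / Σ(cᵢ·n₁ᵢ/nᵢ), with n₁ᵢ = aᵢ+bᵢ (exposed), n₀ᵢ = cᵢ+dᵢ (unexposed), nᵢ = n₁ᵢ+n₀ᵢ.
Stratum 1 (≤ High school): n₁ = 382, n₀ = 230, n = 612; a·n₀/n = 261·230/612 = 98.0882; c·n₁/n = 111·382/612 = 69.2843
Stratum 2 (Some college): n₁ = 349, n₀ = 280, n = 629; a·n₀/n = 215·280/629 = 95.7075; c·n₁/n = 54·349/629 = 29.9618
Stratum 3 (≥ Bachelor's): n₁ = 241, n₀ = 75, n = 316; a·n₀/n = 122·75/316 = 28.9557; c·n₁/n = 29·241/316 = 22.1171
RR_MH = (98.0882 + 95.7075 + 28.9557) / (69.2843 + 29.9618 + 22.1171) = 222.7514 / 121.3632 = 1.83541

1.84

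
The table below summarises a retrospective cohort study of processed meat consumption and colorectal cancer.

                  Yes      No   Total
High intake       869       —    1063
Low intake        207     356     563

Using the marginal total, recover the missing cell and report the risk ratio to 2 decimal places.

The missing cell is in the exposed row: 1063 − 869 = 194.
So a = 869, b = 194, c = 207, d = 356.
RR = [a/(a+b)] / [c/(c+d)] = (869/1063) / (207/563) = 0.81750/0.36767 = 2.22344

2.22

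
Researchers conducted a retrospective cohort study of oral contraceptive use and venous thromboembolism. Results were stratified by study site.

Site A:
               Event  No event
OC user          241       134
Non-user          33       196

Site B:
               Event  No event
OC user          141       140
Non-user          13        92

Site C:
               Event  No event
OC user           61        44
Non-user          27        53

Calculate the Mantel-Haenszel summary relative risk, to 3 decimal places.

3.448

RR_MH = Σ(aᵢ·n₀ᵢ/nᵢ) / Σ(cᵢ·n₁ᵢ/nᵢ), with n₁ᵢ = aᵢ+bᵢ (exposed), n₀ᵢ = cᵢ+dᵢ (unexposed), nᵢ = n₁ᵢ+n₀ᵢ.
Stratum 1 (Site A): n₁ = 375, n₀ = 229, n = 604; a·n₀/n = 241·229/604 = 91.3725; c·n₁/n = 33·375/604 = 20.4884
Stratum 2 (Site B): n₁ = 281, n₀ = 105, n = 386; a·n₀/n = 141·105/386 = 38.3549; c·n₁/n = 13·281/386 = 9.4637
Stratum 3 (Site C): n₁ = 105, n₀ = 80, n = 185; a·n₀/n = 61·80/185 = 26.3784; c·n₁/n = 27·105/185 = 15.3243
RR_MH = (91.3725 + 38.3549 + 26.3784) / (20.4884 + 9.4637 + 15.3243) = 156.1058 / 45.2765 = 3.44784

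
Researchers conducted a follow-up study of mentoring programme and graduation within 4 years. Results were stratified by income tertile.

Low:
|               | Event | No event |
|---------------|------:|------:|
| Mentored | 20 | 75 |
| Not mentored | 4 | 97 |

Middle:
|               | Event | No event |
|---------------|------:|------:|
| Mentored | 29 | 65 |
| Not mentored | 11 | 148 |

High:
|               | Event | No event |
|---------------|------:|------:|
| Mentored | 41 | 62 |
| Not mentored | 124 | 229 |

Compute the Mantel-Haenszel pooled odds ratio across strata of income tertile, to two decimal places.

OR_MH = Σ(aᵢdᵢ/nᵢ) / Σ(bᵢcᵢ/nᵢ), where nᵢ is the stratum total.
Stratum 1 (Low): n = 196; a·d/n = 20·97/196 = 9.8980; b·c/n = 75·4/196 = 1.5306
Stratum 2 (Middle): n = 253; a·d/n = 29·148/253 = 16.9644; b·c/n = 65·11/253 = 2.8261
Stratum 3 (High): n = 456; a·d/n = 41·229/456 = 20.5899; b·c/n = 62·124/456 = 16.8596
OR_MH = (9.8980 + 16.9644 + 20.5899) / (1.5306 + 2.8261 + 16.8596) = 47.4523 / 21.2163 = 2.23659

2.24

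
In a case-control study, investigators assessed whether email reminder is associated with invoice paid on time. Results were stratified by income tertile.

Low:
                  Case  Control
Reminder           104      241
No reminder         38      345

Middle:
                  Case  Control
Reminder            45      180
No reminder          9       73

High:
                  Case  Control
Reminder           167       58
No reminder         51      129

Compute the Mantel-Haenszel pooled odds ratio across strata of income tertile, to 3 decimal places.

4.498

OR_MH = Σ(aᵢdᵢ/nᵢ) / Σ(bᵢcᵢ/nᵢ), where nᵢ is the stratum total.
Stratum 1 (Low): n = 728; a·d/n = 104·345/728 = 49.2857; b·c/n = 241·38/728 = 12.5797
Stratum 2 (Middle): n = 307; a·d/n = 45·73/307 = 10.7003; b·c/n = 180·9/307 = 5.2769
Stratum 3 (High): n = 405; a·d/n = 167·129/405 = 53.1926; b·c/n = 58·51/405 = 7.3037
OR_MH = (49.2857 + 10.7003 + 53.1926) / (12.5797 + 5.2769 + 7.3037) = 113.1786 / 25.1602 = 4.49831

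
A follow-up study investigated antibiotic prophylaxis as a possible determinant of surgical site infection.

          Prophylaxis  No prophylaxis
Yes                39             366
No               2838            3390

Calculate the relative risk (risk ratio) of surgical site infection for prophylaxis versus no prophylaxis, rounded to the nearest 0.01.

Reading the table with exposure as columns: a = 39 (Prophylaxis, case), b = 2838 (Prophylaxis, non-case), c = 366 (No prophylaxis, case), d = 3390.
Risk in exposed = 39/2877 = 0.01356; risk in unexposed = 366/3756 = 0.09744.
RR = 0.01356 / 0.09744 = 0.13911
The risk is 86% lower among the exposed than among the unexposed.

0.14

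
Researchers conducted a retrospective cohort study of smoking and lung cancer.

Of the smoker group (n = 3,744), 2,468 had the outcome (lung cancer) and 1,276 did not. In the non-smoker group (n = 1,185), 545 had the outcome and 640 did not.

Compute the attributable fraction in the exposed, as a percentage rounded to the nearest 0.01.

30.23

From the description: a = 2468, b = 1276, c = 545, d = 640.
Risk in exposed = 2468/3744 = 0.65919; risk in unexposed = 545/1185 = 0.45992.
RR = 0.65919/0.45992 = 1.43328
AR% = (RR − 1)/RR × 100 = (1.43328 − 1)/1.43328 × 100 = 30.2300%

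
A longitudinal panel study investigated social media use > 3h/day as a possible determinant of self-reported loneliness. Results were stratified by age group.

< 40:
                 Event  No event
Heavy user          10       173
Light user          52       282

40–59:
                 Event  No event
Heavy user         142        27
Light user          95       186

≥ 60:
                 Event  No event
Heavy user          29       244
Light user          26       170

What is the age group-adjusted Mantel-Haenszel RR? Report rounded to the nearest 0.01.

1.55

RR_MH = Σ(aᵢ·n₀ᵢ/nᵢ) / Σ(cᵢ·n₁ᵢ/nᵢ), with n₁ᵢ = aᵢ+bᵢ (exposed), n₀ᵢ = cᵢ+dᵢ (unexposed), nᵢ = n₁ᵢ+n₀ᵢ.
Stratum 1 (< 40): n₁ = 183, n₀ = 334, n = 517; a·n₀/n = 10·334/517 = 6.4603; c·n₁/n = 52·183/517 = 18.4062
Stratum 2 (40–59): n₁ = 169, n₀ = 281, n = 450; a·n₀/n = 142·281/450 = 88.6711; c·n₁/n = 95·169/450 = 35.6778
Stratum 3 (≥ 60): n₁ = 273, n₀ = 196, n = 469; a·n₀/n = 29·196/469 = 12.1194; c·n₁/n = 26·273/469 = 15.1343
RR_MH = (6.4603 + 88.6711 + 12.1194) / (18.4062 + 35.6778 + 15.1343) = 107.2509 / 69.2183 = 1.54946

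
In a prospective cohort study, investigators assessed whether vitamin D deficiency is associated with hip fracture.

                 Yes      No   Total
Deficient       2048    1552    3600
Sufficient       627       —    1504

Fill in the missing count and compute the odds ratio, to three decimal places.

1.846

The missing cell is in the unexposed row: 1504 − 627 = 877.
So a = 2048, b = 1552, c = 627, d = 877.
OR = (a·d)/(b·c) = (2048 × 877) / (1552 × 627) = 1796096 / 973104 = 1.84574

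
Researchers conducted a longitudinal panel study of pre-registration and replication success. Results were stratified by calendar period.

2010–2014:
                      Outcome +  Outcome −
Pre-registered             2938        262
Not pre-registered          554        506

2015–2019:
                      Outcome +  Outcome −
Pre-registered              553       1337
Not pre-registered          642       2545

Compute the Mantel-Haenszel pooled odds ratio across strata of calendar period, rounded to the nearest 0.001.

OR_MH = Σ(aᵢdᵢ/nᵢ) / Σ(bᵢcᵢ/nᵢ), where nᵢ is the stratum total.
Stratum 1 (2010–2014): n = 4260; a·d/n = 2938·506/4260 = 348.9737; b·c/n = 262·554/4260 = 34.0723
Stratum 2 (2015–2019): n = 5077; a·d/n = 553·2545/5077 = 277.2080; b·c/n = 1337·642/5077 = 169.0672
OR_MH = (348.9737 + 277.2080) / (34.0723 + 169.0672) = 626.1817 / 203.1395 = 3.08252

3.083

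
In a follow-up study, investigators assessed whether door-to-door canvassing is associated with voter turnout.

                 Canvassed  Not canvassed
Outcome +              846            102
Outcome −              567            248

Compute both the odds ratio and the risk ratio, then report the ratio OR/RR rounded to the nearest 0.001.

1.766

Reading the table with exposure as columns: a = 846 (Canvassed, case), b = 567 (Canvassed, non-case), c = 102 (Not canvassed, case), d = 248.
OR = (846·248)/(567·102) = 209808/57834 = 3.62776
Risk in exposed = 846/1413 = 0.59873; risk in unexposed = 102/350 = 0.29143; RR = 2.05445
OR/RR = 3.62776 / 2.05445 = 1.76580
The outcome is not rare, so the OR lies further from 1 than the RR.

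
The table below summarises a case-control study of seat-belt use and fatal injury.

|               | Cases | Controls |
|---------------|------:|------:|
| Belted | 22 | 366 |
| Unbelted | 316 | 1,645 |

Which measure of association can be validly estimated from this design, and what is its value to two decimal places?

0.31

Cells: a = 22, b = 366, c = 316, d = 1645.
This is a case-control study: participants were sampled on outcome status, so risks in the source population cannot be estimated directly — relative risk is not valid here. The odds ratio is the appropriate measure.
OR = (a·d)/(b·c) = (22 × 1645) / (366 × 316) = 36190 / 115656 = 0.31291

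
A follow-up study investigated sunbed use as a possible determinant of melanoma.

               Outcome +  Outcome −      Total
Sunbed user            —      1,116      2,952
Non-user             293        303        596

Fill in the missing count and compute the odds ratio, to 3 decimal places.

The missing cell is in the exposed row: 2952 − 1116 = 1836.
So a = 1836, b = 1116, c = 293, d = 303.
OR = (a·d)/(b·c) = (1836 × 303) / (1116 × 293) = 556308 / 326988 = 1.70131

1.701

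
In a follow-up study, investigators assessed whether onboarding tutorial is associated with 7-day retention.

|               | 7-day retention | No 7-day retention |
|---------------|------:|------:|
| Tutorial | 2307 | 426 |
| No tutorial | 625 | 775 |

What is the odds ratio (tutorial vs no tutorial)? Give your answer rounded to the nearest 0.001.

Cells: a = 2307, b = 426, c = 625, d = 775.
OR = (a·d)/(b·c) = (2307 × 775) / (426 × 625) = 1787925 / 266250 = 6.71521
The odds of 7-day retention are about 6.72 times as high in the tutorial group.

6.715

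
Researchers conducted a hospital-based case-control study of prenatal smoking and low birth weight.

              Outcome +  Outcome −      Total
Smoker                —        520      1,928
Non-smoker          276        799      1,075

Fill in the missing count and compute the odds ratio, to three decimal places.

The missing cell is in the exposed row: 1928 − 520 = 1408.
So a = 1408, b = 520, c = 276, d = 799.
OR = (a·d)/(b·c) = (1408 × 799) / (520 × 276) = 1124992 / 143520 = 7.83857

7.839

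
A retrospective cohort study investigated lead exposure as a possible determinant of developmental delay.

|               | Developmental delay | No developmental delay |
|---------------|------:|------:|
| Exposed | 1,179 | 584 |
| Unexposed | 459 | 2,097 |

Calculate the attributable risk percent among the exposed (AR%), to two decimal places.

73.15

Cells: a = 1179, b = 584, c = 459, d = 2097.
Risk in exposed = 1179/1763 = 0.66875; risk in unexposed = 459/2556 = 0.17958.
RR = 0.66875/0.17958 = 3.72400
AR% = (RR − 1)/RR × 100 = (3.72400 − 1)/3.72400 × 100 = 73.1472%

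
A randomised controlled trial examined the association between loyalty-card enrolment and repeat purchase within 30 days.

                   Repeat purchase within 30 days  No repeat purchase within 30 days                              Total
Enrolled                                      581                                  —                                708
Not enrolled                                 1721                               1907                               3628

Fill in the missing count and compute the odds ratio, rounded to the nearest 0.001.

The missing cell is in the exposed row: 708 − 581 = 127.
So a = 581, b = 127, c = 1721, d = 1907.
OR = (a·d)/(b·c) = (581 × 1907) / (127 × 1721) = 1107967 / 218567 = 5.06923

5.069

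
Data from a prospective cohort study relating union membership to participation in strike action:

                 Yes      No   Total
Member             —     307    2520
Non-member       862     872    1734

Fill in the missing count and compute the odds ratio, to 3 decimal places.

The missing cell is in the exposed row: 2520 − 307 = 2213.
So a = 2213, b = 307, c = 862, d = 872.
OR = (a·d)/(b·c) = (2213 × 872) / (307 × 862) = 1929736 / 264634 = 7.29209

7.292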